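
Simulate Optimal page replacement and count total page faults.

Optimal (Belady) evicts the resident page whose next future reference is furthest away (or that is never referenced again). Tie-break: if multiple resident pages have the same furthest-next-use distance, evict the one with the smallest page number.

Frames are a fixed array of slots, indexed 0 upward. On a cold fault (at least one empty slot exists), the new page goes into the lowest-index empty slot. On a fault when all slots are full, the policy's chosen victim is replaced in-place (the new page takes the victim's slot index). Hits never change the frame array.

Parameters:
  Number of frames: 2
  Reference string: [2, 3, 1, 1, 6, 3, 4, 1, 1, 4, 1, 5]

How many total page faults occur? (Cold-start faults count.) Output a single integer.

Step 0: ref 2 → FAULT, frames=[2,-]
Step 1: ref 3 → FAULT, frames=[2,3]
Step 2: ref 1 → FAULT (evict 2), frames=[1,3]
Step 3: ref 1 → HIT, frames=[1,3]
Step 4: ref 6 → FAULT (evict 1), frames=[6,3]
Step 5: ref 3 → HIT, frames=[6,3]
Step 6: ref 4 → FAULT (evict 3), frames=[6,4]
Step 7: ref 1 → FAULT (evict 6), frames=[1,4]
Step 8: ref 1 → HIT, frames=[1,4]
Step 9: ref 4 → HIT, frames=[1,4]
Step 10: ref 1 → HIT, frames=[1,4]
Step 11: ref 5 → FAULT (evict 1), frames=[5,4]
Total faults: 7

Answer: 7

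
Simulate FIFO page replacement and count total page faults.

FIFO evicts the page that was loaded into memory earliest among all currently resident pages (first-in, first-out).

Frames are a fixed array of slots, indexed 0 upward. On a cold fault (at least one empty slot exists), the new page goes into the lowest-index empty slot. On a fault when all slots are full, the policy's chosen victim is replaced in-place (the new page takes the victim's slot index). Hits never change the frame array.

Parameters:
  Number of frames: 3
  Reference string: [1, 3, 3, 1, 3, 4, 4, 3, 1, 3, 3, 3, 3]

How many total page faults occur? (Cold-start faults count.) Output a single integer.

Answer: 3

Derivation:
Step 0: ref 1 → FAULT, frames=[1,-,-]
Step 1: ref 3 → FAULT, frames=[1,3,-]
Step 2: ref 3 → HIT, frames=[1,3,-]
Step 3: ref 1 → HIT, frames=[1,3,-]
Step 4: ref 3 → HIT, frames=[1,3,-]
Step 5: ref 4 → FAULT, frames=[1,3,4]
Step 6: ref 4 → HIT, frames=[1,3,4]
Step 7: ref 3 → HIT, frames=[1,3,4]
Step 8: ref 1 → HIT, frames=[1,3,4]
Step 9: ref 3 → HIT, frames=[1,3,4]
Step 10: ref 3 → HIT, frames=[1,3,4]
Step 11: ref 3 → HIT, frames=[1,3,4]
Step 12: ref 3 → HIT, frames=[1,3,4]
Total faults: 3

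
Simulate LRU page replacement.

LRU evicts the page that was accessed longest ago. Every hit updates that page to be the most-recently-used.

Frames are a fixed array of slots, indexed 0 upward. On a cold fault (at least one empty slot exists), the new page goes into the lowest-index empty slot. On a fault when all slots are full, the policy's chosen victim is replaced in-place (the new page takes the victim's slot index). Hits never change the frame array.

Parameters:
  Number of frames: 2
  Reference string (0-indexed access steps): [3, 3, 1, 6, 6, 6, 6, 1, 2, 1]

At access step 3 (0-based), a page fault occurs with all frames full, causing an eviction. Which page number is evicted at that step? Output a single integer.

Step 0: ref 3 -> FAULT, frames=[3,-]
Step 1: ref 3 -> HIT, frames=[3,-]
Step 2: ref 1 -> FAULT, frames=[3,1]
Step 3: ref 6 -> FAULT, evict 3, frames=[6,1]
At step 3: evicted page 3

Answer: 3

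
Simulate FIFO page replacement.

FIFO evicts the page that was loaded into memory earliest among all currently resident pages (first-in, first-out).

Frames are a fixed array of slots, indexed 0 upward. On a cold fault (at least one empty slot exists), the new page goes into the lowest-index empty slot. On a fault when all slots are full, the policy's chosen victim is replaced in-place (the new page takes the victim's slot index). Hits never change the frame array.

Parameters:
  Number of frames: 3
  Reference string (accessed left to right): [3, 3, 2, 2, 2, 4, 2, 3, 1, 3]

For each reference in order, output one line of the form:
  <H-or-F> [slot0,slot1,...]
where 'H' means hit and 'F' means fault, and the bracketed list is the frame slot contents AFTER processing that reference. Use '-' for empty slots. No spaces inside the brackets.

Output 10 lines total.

F [3,-,-]
H [3,-,-]
F [3,2,-]
H [3,2,-]
H [3,2,-]
F [3,2,4]
H [3,2,4]
H [3,2,4]
F [1,2,4]
F [1,3,4]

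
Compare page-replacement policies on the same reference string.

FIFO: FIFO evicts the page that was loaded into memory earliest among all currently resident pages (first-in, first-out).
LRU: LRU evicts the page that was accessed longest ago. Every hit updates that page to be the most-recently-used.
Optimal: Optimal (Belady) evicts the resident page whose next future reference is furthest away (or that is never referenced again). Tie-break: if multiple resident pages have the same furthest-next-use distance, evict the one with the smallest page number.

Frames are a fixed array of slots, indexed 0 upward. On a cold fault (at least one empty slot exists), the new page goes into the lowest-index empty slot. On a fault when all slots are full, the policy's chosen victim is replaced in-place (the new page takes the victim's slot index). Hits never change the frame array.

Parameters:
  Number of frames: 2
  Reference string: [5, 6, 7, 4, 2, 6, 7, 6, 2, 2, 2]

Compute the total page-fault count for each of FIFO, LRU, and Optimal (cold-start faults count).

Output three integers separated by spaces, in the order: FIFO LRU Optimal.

--- FIFO ---
  step 0: ref 5 -> FAULT, frames=[5,-] (faults so far: 1)
  step 1: ref 6 -> FAULT, frames=[5,6] (faults so far: 2)
  step 2: ref 7 -> FAULT, evict 5, frames=[7,6] (faults so far: 3)
  step 3: ref 4 -> FAULT, evict 6, frames=[7,4] (faults so far: 4)
  step 4: ref 2 -> FAULT, evict 7, frames=[2,4] (faults so far: 5)
  step 5: ref 6 -> FAULT, evict 4, frames=[2,6] (faults so far: 6)
  step 6: ref 7 -> FAULT, evict 2, frames=[7,6] (faults so far: 7)
  step 7: ref 6 -> HIT, frames=[7,6] (faults so far: 7)
  step 8: ref 2 -> FAULT, evict 6, frames=[7,2] (faults so far: 8)
  step 9: ref 2 -> HIT, frames=[7,2] (faults so far: 8)
  step 10: ref 2 -> HIT, frames=[7,2] (faults so far: 8)
  FIFO total faults: 8
--- LRU ---
  step 0: ref 5 -> FAULT, frames=[5,-] (faults so far: 1)
  step 1: ref 6 -> FAULT, frames=[5,6] (faults so far: 2)
  step 2: ref 7 -> FAULT, evict 5, frames=[7,6] (faults so far: 3)
  step 3: ref 4 -> FAULT, evict 6, frames=[7,4] (faults so far: 4)
  step 4: ref 2 -> FAULT, evict 7, frames=[2,4] (faults so far: 5)
  step 5: ref 6 -> FAULT, evict 4, frames=[2,6] (faults so far: 6)
  step 6: ref 7 -> FAULT, evict 2, frames=[7,6] (faults so far: 7)
  step 7: ref 6 -> HIT, frames=[7,6] (faults so far: 7)
  step 8: ref 2 -> FAULT, evict 7, frames=[2,6] (faults so far: 8)
  step 9: ref 2 -> HIT, frames=[2,6] (faults so far: 8)
  step 10: ref 2 -> HIT, frames=[2,6] (faults so far: 8)
  LRU total faults: 8
--- Optimal ---
  step 0: ref 5 -> FAULT, frames=[5,-] (faults so far: 1)
  step 1: ref 6 -> FAULT, frames=[5,6] (faults so far: 2)
  step 2: ref 7 -> FAULT, evict 5, frames=[7,6] (faults so far: 3)
  step 3: ref 4 -> FAULT, evict 7, frames=[4,6] (faults so far: 4)
  step 4: ref 2 -> FAULT, evict 4, frames=[2,6] (faults so far: 5)
  step 5: ref 6 -> HIT, frames=[2,6] (faults so far: 5)
  step 6: ref 7 -> FAULT, evict 2, frames=[7,6] (faults so far: 6)
  step 7: ref 6 -> HIT, frames=[7,6] (faults so far: 6)
  step 8: ref 2 -> FAULT, evict 6, frames=[7,2] (faults so far: 7)
  step 9: ref 2 -> HIT, frames=[7,2] (faults so far: 7)
  step 10: ref 2 -> HIT, frames=[7,2] (faults so far: 7)
  Optimal total faults: 7

Answer: 8 8 7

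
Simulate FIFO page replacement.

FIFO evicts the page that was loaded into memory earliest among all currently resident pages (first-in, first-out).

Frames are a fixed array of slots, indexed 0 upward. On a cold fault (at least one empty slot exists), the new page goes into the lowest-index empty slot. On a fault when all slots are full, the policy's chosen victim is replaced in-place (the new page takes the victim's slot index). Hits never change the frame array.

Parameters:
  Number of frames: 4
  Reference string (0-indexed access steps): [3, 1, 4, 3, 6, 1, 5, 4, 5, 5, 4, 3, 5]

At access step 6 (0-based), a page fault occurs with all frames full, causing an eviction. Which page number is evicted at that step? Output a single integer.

Answer: 3

Derivation:
Step 0: ref 3 -> FAULT, frames=[3,-,-,-]
Step 1: ref 1 -> FAULT, frames=[3,1,-,-]
Step 2: ref 4 -> FAULT, frames=[3,1,4,-]
Step 3: ref 3 -> HIT, frames=[3,1,4,-]
Step 4: ref 6 -> FAULT, frames=[3,1,4,6]
Step 5: ref 1 -> HIT, frames=[3,1,4,6]
Step 6: ref 5 -> FAULT, evict 3, frames=[5,1,4,6]
At step 6: evicted page 3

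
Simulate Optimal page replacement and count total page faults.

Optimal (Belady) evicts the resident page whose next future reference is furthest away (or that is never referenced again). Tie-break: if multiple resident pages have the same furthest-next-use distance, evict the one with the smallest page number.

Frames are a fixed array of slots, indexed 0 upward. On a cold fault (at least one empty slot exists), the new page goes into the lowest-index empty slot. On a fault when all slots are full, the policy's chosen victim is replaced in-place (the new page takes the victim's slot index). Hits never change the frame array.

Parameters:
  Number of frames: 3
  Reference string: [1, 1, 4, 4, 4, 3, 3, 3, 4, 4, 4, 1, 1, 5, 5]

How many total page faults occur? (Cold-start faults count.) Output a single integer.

Answer: 4

Derivation:
Step 0: ref 1 → FAULT, frames=[1,-,-]
Step 1: ref 1 → HIT, frames=[1,-,-]
Step 2: ref 4 → FAULT, frames=[1,4,-]
Step 3: ref 4 → HIT, frames=[1,4,-]
Step 4: ref 4 → HIT, frames=[1,4,-]
Step 5: ref 3 → FAULT, frames=[1,4,3]
Step 6: ref 3 → HIT, frames=[1,4,3]
Step 7: ref 3 → HIT, frames=[1,4,3]
Step 8: ref 4 → HIT, frames=[1,4,3]
Step 9: ref 4 → HIT, frames=[1,4,3]
Step 10: ref 4 → HIT, frames=[1,4,3]
Step 11: ref 1 → HIT, frames=[1,4,3]
Step 12: ref 1 → HIT, frames=[1,4,3]
Step 13: ref 5 → FAULT (evict 1), frames=[5,4,3]
Step 14: ref 5 → HIT, frames=[5,4,3]
Total faults: 4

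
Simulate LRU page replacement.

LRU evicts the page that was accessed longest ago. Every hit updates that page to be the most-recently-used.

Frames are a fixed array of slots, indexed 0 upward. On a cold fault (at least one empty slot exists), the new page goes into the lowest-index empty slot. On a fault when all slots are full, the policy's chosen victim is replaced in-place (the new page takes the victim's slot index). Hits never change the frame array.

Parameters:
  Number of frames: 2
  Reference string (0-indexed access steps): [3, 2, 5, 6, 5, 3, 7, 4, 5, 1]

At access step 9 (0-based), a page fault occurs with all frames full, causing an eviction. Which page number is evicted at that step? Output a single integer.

Step 0: ref 3 -> FAULT, frames=[3,-]
Step 1: ref 2 -> FAULT, frames=[3,2]
Step 2: ref 5 -> FAULT, evict 3, frames=[5,2]
Step 3: ref 6 -> FAULT, evict 2, frames=[5,6]
Step 4: ref 5 -> HIT, frames=[5,6]
Step 5: ref 3 -> FAULT, evict 6, frames=[5,3]
Step 6: ref 7 -> FAULT, evict 5, frames=[7,3]
Step 7: ref 4 -> FAULT, evict 3, frames=[7,4]
Step 8: ref 5 -> FAULT, evict 7, frames=[5,4]
Step 9: ref 1 -> FAULT, evict 4, frames=[5,1]
At step 9: evicted page 4

Answer: 4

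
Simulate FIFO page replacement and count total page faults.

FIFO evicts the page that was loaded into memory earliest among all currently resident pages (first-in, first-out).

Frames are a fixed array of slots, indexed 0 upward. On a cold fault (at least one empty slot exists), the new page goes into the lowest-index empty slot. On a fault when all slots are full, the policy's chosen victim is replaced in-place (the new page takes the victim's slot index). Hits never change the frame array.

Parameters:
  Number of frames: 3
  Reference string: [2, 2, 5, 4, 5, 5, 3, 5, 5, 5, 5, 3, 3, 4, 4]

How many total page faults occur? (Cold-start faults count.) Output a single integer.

Answer: 4

Derivation:
Step 0: ref 2 → FAULT, frames=[2,-,-]
Step 1: ref 2 → HIT, frames=[2,-,-]
Step 2: ref 5 → FAULT, frames=[2,5,-]
Step 3: ref 4 → FAULT, frames=[2,5,4]
Step 4: ref 5 → HIT, frames=[2,5,4]
Step 5: ref 5 → HIT, frames=[2,5,4]
Step 6: ref 3 → FAULT (evict 2), frames=[3,5,4]
Step 7: ref 5 → HIT, frames=[3,5,4]
Step 8: ref 5 → HIT, frames=[3,5,4]
Step 9: ref 5 → HIT, frames=[3,5,4]
Step 10: ref 5 → HIT, frames=[3,5,4]
Step 11: ref 3 → HIT, frames=[3,5,4]
Step 12: ref 3 → HIT, frames=[3,5,4]
Step 13: ref 4 → HIT, frames=[3,5,4]
Step 14: ref 4 → HIT, frames=[3,5,4]
Total faults: 4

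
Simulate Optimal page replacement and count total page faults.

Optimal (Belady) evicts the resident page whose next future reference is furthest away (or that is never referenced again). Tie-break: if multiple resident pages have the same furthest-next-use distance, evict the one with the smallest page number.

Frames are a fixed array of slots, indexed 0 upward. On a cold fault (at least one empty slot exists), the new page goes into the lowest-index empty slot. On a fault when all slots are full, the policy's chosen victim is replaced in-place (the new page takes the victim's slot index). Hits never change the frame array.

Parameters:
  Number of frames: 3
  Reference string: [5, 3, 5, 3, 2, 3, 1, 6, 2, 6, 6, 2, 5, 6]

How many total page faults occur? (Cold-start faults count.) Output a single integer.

Answer: 5

Derivation:
Step 0: ref 5 → FAULT, frames=[5,-,-]
Step 1: ref 3 → FAULT, frames=[5,3,-]
Step 2: ref 5 → HIT, frames=[5,3,-]
Step 3: ref 3 → HIT, frames=[5,3,-]
Step 4: ref 2 → FAULT, frames=[5,3,2]
Step 5: ref 3 → HIT, frames=[5,3,2]
Step 6: ref 1 → FAULT (evict 3), frames=[5,1,2]
Step 7: ref 6 → FAULT (evict 1), frames=[5,6,2]
Step 8: ref 2 → HIT, frames=[5,6,2]
Step 9: ref 6 → HIT, frames=[5,6,2]
Step 10: ref 6 → HIT, frames=[5,6,2]
Step 11: ref 2 → HIT, frames=[5,6,2]
Step 12: ref 5 → HIT, frames=[5,6,2]
Step 13: ref 6 → HIT, frames=[5,6,2]
Total faults: 5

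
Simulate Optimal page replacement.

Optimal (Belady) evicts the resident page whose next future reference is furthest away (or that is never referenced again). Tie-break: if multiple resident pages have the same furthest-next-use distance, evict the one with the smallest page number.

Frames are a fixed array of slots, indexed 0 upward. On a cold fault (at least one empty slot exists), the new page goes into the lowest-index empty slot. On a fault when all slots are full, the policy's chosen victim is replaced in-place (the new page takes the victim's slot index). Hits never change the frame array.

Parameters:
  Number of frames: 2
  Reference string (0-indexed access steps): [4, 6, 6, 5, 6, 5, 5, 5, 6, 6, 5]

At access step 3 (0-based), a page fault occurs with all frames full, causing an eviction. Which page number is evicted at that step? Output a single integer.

Answer: 4

Derivation:
Step 0: ref 4 -> FAULT, frames=[4,-]
Step 1: ref 6 -> FAULT, frames=[4,6]
Step 2: ref 6 -> HIT, frames=[4,6]
Step 3: ref 5 -> FAULT, evict 4, frames=[5,6]
At step 3: evicted page 4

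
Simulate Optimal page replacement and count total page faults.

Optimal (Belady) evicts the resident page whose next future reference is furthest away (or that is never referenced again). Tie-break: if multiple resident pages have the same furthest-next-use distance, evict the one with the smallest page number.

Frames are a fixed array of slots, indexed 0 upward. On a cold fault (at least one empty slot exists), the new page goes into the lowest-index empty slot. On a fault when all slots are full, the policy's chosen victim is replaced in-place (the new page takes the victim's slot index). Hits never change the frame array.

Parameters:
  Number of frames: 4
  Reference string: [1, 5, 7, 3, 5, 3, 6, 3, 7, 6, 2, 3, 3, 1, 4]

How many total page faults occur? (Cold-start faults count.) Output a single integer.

Step 0: ref 1 → FAULT, frames=[1,-,-,-]
Step 1: ref 5 → FAULT, frames=[1,5,-,-]
Step 2: ref 7 → FAULT, frames=[1,5,7,-]
Step 3: ref 3 → FAULT, frames=[1,5,7,3]
Step 4: ref 5 → HIT, frames=[1,5,7,3]
Step 5: ref 3 → HIT, frames=[1,5,7,3]
Step 6: ref 6 → FAULT (evict 5), frames=[1,6,7,3]
Step 7: ref 3 → HIT, frames=[1,6,7,3]
Step 8: ref 7 → HIT, frames=[1,6,7,3]
Step 9: ref 6 → HIT, frames=[1,6,7,3]
Step 10: ref 2 → FAULT (evict 6), frames=[1,2,7,3]
Step 11: ref 3 → HIT, frames=[1,2,7,3]
Step 12: ref 3 → HIT, frames=[1,2,7,3]
Step 13: ref 1 → HIT, frames=[1,2,7,3]
Step 14: ref 4 → FAULT (evict 1), frames=[4,2,7,3]
Total faults: 7

Answer: 7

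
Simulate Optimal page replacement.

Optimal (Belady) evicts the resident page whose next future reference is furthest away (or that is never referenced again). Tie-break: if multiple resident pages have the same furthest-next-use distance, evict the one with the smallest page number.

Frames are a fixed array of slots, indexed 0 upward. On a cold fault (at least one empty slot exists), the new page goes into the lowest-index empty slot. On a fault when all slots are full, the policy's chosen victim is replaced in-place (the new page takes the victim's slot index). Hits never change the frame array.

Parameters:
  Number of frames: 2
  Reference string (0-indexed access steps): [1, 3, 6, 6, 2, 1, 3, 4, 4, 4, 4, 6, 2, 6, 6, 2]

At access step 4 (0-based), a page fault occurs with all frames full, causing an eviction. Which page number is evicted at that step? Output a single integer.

Answer: 6

Derivation:
Step 0: ref 1 -> FAULT, frames=[1,-]
Step 1: ref 3 -> FAULT, frames=[1,3]
Step 2: ref 6 -> FAULT, evict 3, frames=[1,6]
Step 3: ref 6 -> HIT, frames=[1,6]
Step 4: ref 2 -> FAULT, evict 6, frames=[1,2]
At step 4: evicted page 6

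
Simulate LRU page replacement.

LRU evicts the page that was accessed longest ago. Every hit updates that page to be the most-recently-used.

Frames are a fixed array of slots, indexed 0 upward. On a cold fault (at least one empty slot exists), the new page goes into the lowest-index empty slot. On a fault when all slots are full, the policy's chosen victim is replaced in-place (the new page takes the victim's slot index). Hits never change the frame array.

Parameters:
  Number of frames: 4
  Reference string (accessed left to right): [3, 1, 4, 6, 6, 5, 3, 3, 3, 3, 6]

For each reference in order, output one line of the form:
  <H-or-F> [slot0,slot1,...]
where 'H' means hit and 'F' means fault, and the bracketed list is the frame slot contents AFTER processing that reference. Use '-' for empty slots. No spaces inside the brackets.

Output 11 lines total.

F [3,-,-,-]
F [3,1,-,-]
F [3,1,4,-]
F [3,1,4,6]
H [3,1,4,6]
F [5,1,4,6]
F [5,3,4,6]
H [5,3,4,6]
H [5,3,4,6]
H [5,3,4,6]
H [5,3,4,6]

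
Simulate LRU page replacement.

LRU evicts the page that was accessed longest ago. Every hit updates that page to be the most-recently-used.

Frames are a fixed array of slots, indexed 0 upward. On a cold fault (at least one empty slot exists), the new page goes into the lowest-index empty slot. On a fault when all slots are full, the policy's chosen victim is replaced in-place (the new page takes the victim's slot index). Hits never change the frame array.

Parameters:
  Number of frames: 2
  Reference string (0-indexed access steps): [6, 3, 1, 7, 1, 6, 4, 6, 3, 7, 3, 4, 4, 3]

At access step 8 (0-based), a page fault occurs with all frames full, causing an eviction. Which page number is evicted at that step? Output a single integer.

Step 0: ref 6 -> FAULT, frames=[6,-]
Step 1: ref 3 -> FAULT, frames=[6,3]
Step 2: ref 1 -> FAULT, evict 6, frames=[1,3]
Step 3: ref 7 -> FAULT, evict 3, frames=[1,7]
Step 4: ref 1 -> HIT, frames=[1,7]
Step 5: ref 6 -> FAULT, evict 7, frames=[1,6]
Step 6: ref 4 -> FAULT, evict 1, frames=[4,6]
Step 7: ref 6 -> HIT, frames=[4,6]
Step 8: ref 3 -> FAULT, evict 4, frames=[3,6]
At step 8: evicted page 4

Answer: 4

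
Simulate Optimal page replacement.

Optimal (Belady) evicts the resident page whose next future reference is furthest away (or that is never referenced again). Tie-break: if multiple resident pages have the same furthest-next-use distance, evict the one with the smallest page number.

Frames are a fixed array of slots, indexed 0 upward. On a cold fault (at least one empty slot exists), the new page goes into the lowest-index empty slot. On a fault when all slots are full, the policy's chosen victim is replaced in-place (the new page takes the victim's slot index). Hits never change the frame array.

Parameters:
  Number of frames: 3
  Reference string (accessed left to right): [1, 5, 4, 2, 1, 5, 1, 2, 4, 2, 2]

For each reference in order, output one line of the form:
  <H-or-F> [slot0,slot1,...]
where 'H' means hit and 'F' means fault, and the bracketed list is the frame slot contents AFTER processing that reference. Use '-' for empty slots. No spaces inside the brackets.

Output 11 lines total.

F [1,-,-]
F [1,5,-]
F [1,5,4]
F [1,5,2]
H [1,5,2]
H [1,5,2]
H [1,5,2]
H [1,5,2]
F [4,5,2]
H [4,5,2]
H [4,5,2]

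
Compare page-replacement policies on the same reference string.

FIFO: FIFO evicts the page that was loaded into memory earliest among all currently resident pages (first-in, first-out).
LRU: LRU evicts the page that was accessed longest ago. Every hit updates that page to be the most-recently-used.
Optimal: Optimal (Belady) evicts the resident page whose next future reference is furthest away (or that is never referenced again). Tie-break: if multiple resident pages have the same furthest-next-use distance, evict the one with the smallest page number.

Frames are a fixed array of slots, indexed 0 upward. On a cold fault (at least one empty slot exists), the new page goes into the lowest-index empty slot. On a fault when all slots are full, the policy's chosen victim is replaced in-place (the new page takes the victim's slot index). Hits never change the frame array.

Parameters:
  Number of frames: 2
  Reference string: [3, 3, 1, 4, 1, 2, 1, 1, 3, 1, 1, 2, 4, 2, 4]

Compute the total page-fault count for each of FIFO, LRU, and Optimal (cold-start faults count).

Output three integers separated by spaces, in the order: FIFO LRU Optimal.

--- FIFO ---
  step 0: ref 3 -> FAULT, frames=[3,-] (faults so far: 1)
  step 1: ref 3 -> HIT, frames=[3,-] (faults so far: 1)
  step 2: ref 1 -> FAULT, frames=[3,1] (faults so far: 2)
  step 3: ref 4 -> FAULT, evict 3, frames=[4,1] (faults so far: 3)
  step 4: ref 1 -> HIT, frames=[4,1] (faults so far: 3)
  step 5: ref 2 -> FAULT, evict 1, frames=[4,2] (faults so far: 4)
  step 6: ref 1 -> FAULT, evict 4, frames=[1,2] (faults so far: 5)
  step 7: ref 1 -> HIT, frames=[1,2] (faults so far: 5)
  step 8: ref 3 -> FAULT, evict 2, frames=[1,3] (faults so far: 6)
  step 9: ref 1 -> HIT, frames=[1,3] (faults so far: 6)
  step 10: ref 1 -> HIT, frames=[1,3] (faults so far: 6)
  step 11: ref 2 -> FAULT, evict 1, frames=[2,3] (faults so far: 7)
  step 12: ref 4 -> FAULT, evict 3, frames=[2,4] (faults so far: 8)
  step 13: ref 2 -> HIT, frames=[2,4] (faults so far: 8)
  step 14: ref 4 -> HIT, frames=[2,4] (faults so far: 8)
  FIFO total faults: 8
--- LRU ---
  step 0: ref 3 -> FAULT, frames=[3,-] (faults so far: 1)
  step 1: ref 3 -> HIT, frames=[3,-] (faults so far: 1)
  step 2: ref 1 -> FAULT, frames=[3,1] (faults so far: 2)
  step 3: ref 4 -> FAULT, evict 3, frames=[4,1] (faults so far: 3)
  step 4: ref 1 -> HIT, frames=[4,1] (faults so far: 3)
  step 5: ref 2 -> FAULT, evict 4, frames=[2,1] (faults so far: 4)
  step 6: ref 1 -> HIT, frames=[2,1] (faults so far: 4)
  step 7: ref 1 -> HIT, frames=[2,1] (faults so far: 4)
  step 8: ref 3 -> FAULT, evict 2, frames=[3,1] (faults so far: 5)
  step 9: ref 1 -> HIT, frames=[3,1] (faults so far: 5)
  step 10: ref 1 -> HIT, frames=[3,1] (faults so far: 5)
  step 11: ref 2 -> FAULT, evict 3, frames=[2,1] (faults so far: 6)
  step 12: ref 4 -> FAULT, evict 1, frames=[2,4] (faults so far: 7)
  step 13: ref 2 -> HIT, frames=[2,4] (faults so far: 7)
  step 14: ref 4 -> HIT, frames=[2,4] (faults so far: 7)
  LRU total faults: 7
--- Optimal ---
  step 0: ref 3 -> FAULT, frames=[3,-] (faults so far: 1)
  step 1: ref 3 -> HIT, frames=[3,-] (faults so far: 1)
  step 2: ref 1 -> FAULT, frames=[3,1] (faults so far: 2)
  step 3: ref 4 -> FAULT, evict 3, frames=[4,1] (faults so far: 3)
  step 4: ref 1 -> HIT, frames=[4,1] (faults so far: 3)
  step 5: ref 2 -> FAULT, evict 4, frames=[2,1] (faults so far: 4)
  step 6: ref 1 -> HIT, frames=[2,1] (faults so far: 4)
  step 7: ref 1 -> HIT, frames=[2,1] (faults so far: 4)
  step 8: ref 3 -> FAULT, evict 2, frames=[3,1] (faults so far: 5)
  step 9: ref 1 -> HIT, frames=[3,1] (faults so far: 5)
  step 10: ref 1 -> HIT, frames=[3,1] (faults so far: 5)
  step 11: ref 2 -> FAULT, evict 1, frames=[3,2] (faults so far: 6)
  step 12: ref 4 -> FAULT, evict 3, frames=[4,2] (faults so far: 7)
  step 13: ref 2 -> HIT, frames=[4,2] (faults so far: 7)
  step 14: ref 4 -> HIT, frames=[4,2] (faults so far: 7)
  Optimal total faults: 7

Answer: 8 7 7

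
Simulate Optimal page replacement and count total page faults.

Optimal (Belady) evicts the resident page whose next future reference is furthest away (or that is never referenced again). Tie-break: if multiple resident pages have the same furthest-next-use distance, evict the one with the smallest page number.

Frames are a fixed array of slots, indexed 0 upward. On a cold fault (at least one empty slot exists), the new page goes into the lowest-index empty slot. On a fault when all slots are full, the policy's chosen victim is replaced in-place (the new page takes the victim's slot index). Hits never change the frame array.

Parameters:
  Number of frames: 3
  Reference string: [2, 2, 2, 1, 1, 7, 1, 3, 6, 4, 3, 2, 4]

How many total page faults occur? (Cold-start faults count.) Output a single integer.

Step 0: ref 2 → FAULT, frames=[2,-,-]
Step 1: ref 2 → HIT, frames=[2,-,-]
Step 2: ref 2 → HIT, frames=[2,-,-]
Step 3: ref 1 → FAULT, frames=[2,1,-]
Step 4: ref 1 → HIT, frames=[2,1,-]
Step 5: ref 7 → FAULT, frames=[2,1,7]
Step 6: ref 1 → HIT, frames=[2,1,7]
Step 7: ref 3 → FAULT (evict 1), frames=[2,3,7]
Step 8: ref 6 → FAULT (evict 7), frames=[2,3,6]
Step 9: ref 4 → FAULT (evict 6), frames=[2,3,4]
Step 10: ref 3 → HIT, frames=[2,3,4]
Step 11: ref 2 → HIT, frames=[2,3,4]
Step 12: ref 4 → HIT, frames=[2,3,4]
Total faults: 6

Answer: 6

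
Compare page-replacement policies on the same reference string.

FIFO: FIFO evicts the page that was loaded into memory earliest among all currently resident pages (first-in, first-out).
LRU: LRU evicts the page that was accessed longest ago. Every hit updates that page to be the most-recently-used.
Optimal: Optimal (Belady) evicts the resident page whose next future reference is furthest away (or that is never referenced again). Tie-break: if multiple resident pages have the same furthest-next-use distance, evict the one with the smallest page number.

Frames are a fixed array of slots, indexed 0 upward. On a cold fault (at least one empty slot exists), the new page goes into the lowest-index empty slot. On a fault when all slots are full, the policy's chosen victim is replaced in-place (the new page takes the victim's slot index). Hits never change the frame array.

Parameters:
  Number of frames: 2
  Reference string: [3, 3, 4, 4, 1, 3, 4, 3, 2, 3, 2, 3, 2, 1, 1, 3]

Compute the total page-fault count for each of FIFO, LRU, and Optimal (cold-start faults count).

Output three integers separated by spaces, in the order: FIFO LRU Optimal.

--- FIFO ---
  step 0: ref 3 -> FAULT, frames=[3,-] (faults so far: 1)
  step 1: ref 3 -> HIT, frames=[3,-] (faults so far: 1)
  step 2: ref 4 -> FAULT, frames=[3,4] (faults so far: 2)
  step 3: ref 4 -> HIT, frames=[3,4] (faults so far: 2)
  step 4: ref 1 -> FAULT, evict 3, frames=[1,4] (faults so far: 3)
  step 5: ref 3 -> FAULT, evict 4, frames=[1,3] (faults so far: 4)
  step 6: ref 4 -> FAULT, evict 1, frames=[4,3] (faults so far: 5)
  step 7: ref 3 -> HIT, frames=[4,3] (faults so far: 5)
  step 8: ref 2 -> FAULT, evict 3, frames=[4,2] (faults so far: 6)
  step 9: ref 3 -> FAULT, evict 4, frames=[3,2] (faults so far: 7)
  step 10: ref 2 -> HIT, frames=[3,2] (faults so far: 7)
  step 11: ref 3 -> HIT, frames=[3,2] (faults so far: 7)
  step 12: ref 2 -> HIT, frames=[3,2] (faults so far: 7)
  step 13: ref 1 -> FAULT, evict 2, frames=[3,1] (faults so far: 8)
  step 14: ref 1 -> HIT, frames=[3,1] (faults so far: 8)
  step 15: ref 3 -> HIT, frames=[3,1] (faults so far: 8)
  FIFO total faults: 8
--- LRU ---
  step 0: ref 3 -> FAULT, frames=[3,-] (faults so far: 1)
  step 1: ref 3 -> HIT, frames=[3,-] (faults so far: 1)
  step 2: ref 4 -> FAULT, frames=[3,4] (faults so far: 2)
  step 3: ref 4 -> HIT, frames=[3,4] (faults so far: 2)
  step 4: ref 1 -> FAULT, evict 3, frames=[1,4] (faults so far: 3)
  step 5: ref 3 -> FAULT, evict 4, frames=[1,3] (faults so far: 4)
  step 6: ref 4 -> FAULT, evict 1, frames=[4,3] (faults so far: 5)
  step 7: ref 3 -> HIT, frames=[4,3] (faults so far: 5)
  step 8: ref 2 -> FAULT, evict 4, frames=[2,3] (faults so far: 6)
  step 9: ref 3 -> HIT, frames=[2,3] (faults so far: 6)
  step 10: ref 2 -> HIT, frames=[2,3] (faults so far: 6)
  step 11: ref 3 -> HIT, frames=[2,3] (faults so far: 6)
  step 12: ref 2 -> HIT, frames=[2,3] (faults so far: 6)
  step 13: ref 1 -> FAULT, evict 3, frames=[2,1] (faults so far: 7)
  step 14: ref 1 -> HIT, frames=[2,1] (faults so far: 7)
  step 15: ref 3 -> FAULT, evict 2, frames=[3,1] (faults so far: 8)
  LRU total faults: 8
--- Optimal ---
  step 0: ref 3 -> FAULT, frames=[3,-] (faults so far: 1)
  step 1: ref 3 -> HIT, frames=[3,-] (faults so far: 1)
  step 2: ref 4 -> FAULT, frames=[3,4] (faults so far: 2)
  step 3: ref 4 -> HIT, frames=[3,4] (faults so far: 2)
  step 4: ref 1 -> FAULT, evict 4, frames=[3,1] (faults so far: 3)
  step 5: ref 3 -> HIT, frames=[3,1] (faults so far: 3)
  step 6: ref 4 -> FAULT, evict 1, frames=[3,4] (faults so far: 4)
  step 7: ref 3 -> HIT, frames=[3,4] (faults so far: 4)
  step 8: ref 2 -> FAULT, evict 4, frames=[3,2] (faults so far: 5)
  step 9: ref 3 -> HIT, frames=[3,2] (faults so far: 5)
  step 10: ref 2 -> HIT, frames=[3,2] (faults so far: 5)
  step 11: ref 3 -> HIT, frames=[3,2] (faults so far: 5)
  step 12: ref 2 -> HIT, frames=[3,2] (faults so far: 5)
  step 13: ref 1 -> FAULT, evict 2, frames=[3,1] (faults so far: 6)
  step 14: ref 1 -> HIT, frames=[3,1] (faults so far: 6)
  step 15: ref 3 -> HIT, frames=[3,1] (faults so far: 6)
  Optimal total faults: 6

Answer: 8 8 6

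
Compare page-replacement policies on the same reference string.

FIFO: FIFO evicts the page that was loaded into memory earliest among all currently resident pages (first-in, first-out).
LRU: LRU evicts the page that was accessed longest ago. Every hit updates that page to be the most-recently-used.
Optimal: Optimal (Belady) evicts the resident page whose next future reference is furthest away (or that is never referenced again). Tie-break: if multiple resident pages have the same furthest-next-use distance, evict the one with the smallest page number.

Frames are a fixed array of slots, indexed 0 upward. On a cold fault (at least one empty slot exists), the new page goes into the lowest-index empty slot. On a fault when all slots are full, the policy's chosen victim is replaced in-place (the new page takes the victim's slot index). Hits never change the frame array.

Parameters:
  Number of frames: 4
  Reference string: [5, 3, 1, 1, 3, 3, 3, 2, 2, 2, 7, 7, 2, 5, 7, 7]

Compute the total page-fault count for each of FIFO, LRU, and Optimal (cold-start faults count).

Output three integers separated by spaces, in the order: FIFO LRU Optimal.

--- FIFO ---
  step 0: ref 5 -> FAULT, frames=[5,-,-,-] (faults so far: 1)
  step 1: ref 3 -> FAULT, frames=[5,3,-,-] (faults so far: 2)
  step 2: ref 1 -> FAULT, frames=[5,3,1,-] (faults so far: 3)
  step 3: ref 1 -> HIT, frames=[5,3,1,-] (faults so far: 3)
  step 4: ref 3 -> HIT, frames=[5,3,1,-] (faults so far: 3)
  step 5: ref 3 -> HIT, frames=[5,3,1,-] (faults so far: 3)
  step 6: ref 3 -> HIT, frames=[5,3,1,-] (faults so far: 3)
  step 7: ref 2 -> FAULT, frames=[5,3,1,2] (faults so far: 4)
  step 8: ref 2 -> HIT, frames=[5,3,1,2] (faults so far: 4)
  step 9: ref 2 -> HIT, frames=[5,3,1,2] (faults so far: 4)
  step 10: ref 7 -> FAULT, evict 5, frames=[7,3,1,2] (faults so far: 5)
  step 11: ref 7 -> HIT, frames=[7,3,1,2] (faults so far: 5)
  step 12: ref 2 -> HIT, frames=[7,3,1,2] (faults so far: 5)
  step 13: ref 5 -> FAULT, evict 3, frames=[7,5,1,2] (faults so far: 6)
  step 14: ref 7 -> HIT, frames=[7,5,1,2] (faults so far: 6)
  step 15: ref 7 -> HIT, frames=[7,5,1,2] (faults so far: 6)
  FIFO total faults: 6
--- LRU ---
  step 0: ref 5 -> FAULT, frames=[5,-,-,-] (faults so far: 1)
  step 1: ref 3 -> FAULT, frames=[5,3,-,-] (faults so far: 2)
  step 2: ref 1 -> FAULT, frames=[5,3,1,-] (faults so far: 3)
  step 3: ref 1 -> HIT, frames=[5,3,1,-] (faults so far: 3)
  step 4: ref 3 -> HIT, frames=[5,3,1,-] (faults so far: 3)
  step 5: ref 3 -> HIT, frames=[5,3,1,-] (faults so far: 3)
  step 6: ref 3 -> HIT, frames=[5,3,1,-] (faults so far: 3)
  step 7: ref 2 -> FAULT, frames=[5,3,1,2] (faults so far: 4)
  step 8: ref 2 -> HIT, frames=[5,3,1,2] (faults so far: 4)
  step 9: ref 2 -> HIT, frames=[5,3,1,2] (faults so far: 4)
  step 10: ref 7 -> FAULT, evict 5, frames=[7,3,1,2] (faults so far: 5)
  step 11: ref 7 -> HIT, frames=[7,3,1,2] (faults so far: 5)
  step 12: ref 2 -> HIT, frames=[7,3,1,2] (faults so far: 5)
  step 13: ref 5 -> FAULT, evict 1, frames=[7,3,5,2] (faults so far: 6)
  step 14: ref 7 -> HIT, frames=[7,3,5,2] (faults so far: 6)
  step 15: ref 7 -> HIT, frames=[7,3,5,2] (faults so far: 6)
  LRU total faults: 6
--- Optimal ---
  step 0: ref 5 -> FAULT, frames=[5,-,-,-] (faults so far: 1)
  step 1: ref 3 -> FAULT, frames=[5,3,-,-] (faults so far: 2)
  step 2: ref 1 -> FAULT, frames=[5,3,1,-] (faults so far: 3)
  step 3: ref 1 -> HIT, frames=[5,3,1,-] (faults so far: 3)
  step 4: ref 3 -> HIT, frames=[5,3,1,-] (faults so far: 3)
  step 5: ref 3 -> HIT, frames=[5,3,1,-] (faults so far: 3)
  step 6: ref 3 -> HIT, frames=[5,3,1,-] (faults so far: 3)
  step 7: ref 2 -> FAULT, frames=[5,3,1,2] (faults so far: 4)
  step 8: ref 2 -> HIT, frames=[5,3,1,2] (faults so far: 4)
  step 9: ref 2 -> HIT, frames=[5,3,1,2] (faults so far: 4)
  step 10: ref 7 -> FAULT, evict 1, frames=[5,3,7,2] (faults so far: 5)
  step 11: ref 7 -> HIT, frames=[5,3,7,2] (faults so far: 5)
  step 12: ref 2 -> HIT, frames=[5,3,7,2] (faults so far: 5)
  step 13: ref 5 -> HIT, frames=[5,3,7,2] (faults so far: 5)
  step 14: ref 7 -> HIT, frames=[5,3,7,2] (faults so far: 5)
  step 15: ref 7 -> HIT, frames=[5,3,7,2] (faults so far: 5)
  Optimal total faults: 5

Answer: 6 6 5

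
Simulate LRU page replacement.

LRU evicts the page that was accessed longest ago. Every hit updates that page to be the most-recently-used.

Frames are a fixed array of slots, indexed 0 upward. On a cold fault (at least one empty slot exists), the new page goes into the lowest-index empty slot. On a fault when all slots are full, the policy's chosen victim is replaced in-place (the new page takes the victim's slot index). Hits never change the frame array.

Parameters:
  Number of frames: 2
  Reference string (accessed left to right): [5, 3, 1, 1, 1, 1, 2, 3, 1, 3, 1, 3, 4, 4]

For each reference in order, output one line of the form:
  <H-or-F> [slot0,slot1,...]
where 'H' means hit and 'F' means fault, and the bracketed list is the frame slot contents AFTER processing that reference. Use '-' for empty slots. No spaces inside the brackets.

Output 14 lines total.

F [5,-]
F [5,3]
F [1,3]
H [1,3]
H [1,3]
H [1,3]
F [1,2]
F [3,2]
F [3,1]
H [3,1]
H [3,1]
H [3,1]
F [3,4]
H [3,4]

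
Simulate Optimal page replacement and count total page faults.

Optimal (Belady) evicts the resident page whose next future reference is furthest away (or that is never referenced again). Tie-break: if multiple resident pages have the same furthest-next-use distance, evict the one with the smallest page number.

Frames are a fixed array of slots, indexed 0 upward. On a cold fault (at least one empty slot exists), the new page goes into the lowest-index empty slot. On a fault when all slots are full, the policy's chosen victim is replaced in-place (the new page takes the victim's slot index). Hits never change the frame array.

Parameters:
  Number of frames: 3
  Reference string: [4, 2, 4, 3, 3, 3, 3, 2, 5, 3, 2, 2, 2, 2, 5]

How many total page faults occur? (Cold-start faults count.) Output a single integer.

Answer: 4

Derivation:
Step 0: ref 4 → FAULT, frames=[4,-,-]
Step 1: ref 2 → FAULT, frames=[4,2,-]
Step 2: ref 4 → HIT, frames=[4,2,-]
Step 3: ref 3 → FAULT, frames=[4,2,3]
Step 4: ref 3 → HIT, frames=[4,2,3]
Step 5: ref 3 → HIT, frames=[4,2,3]
Step 6: ref 3 → HIT, frames=[4,2,3]
Step 7: ref 2 → HIT, frames=[4,2,3]
Step 8: ref 5 → FAULT (evict 4), frames=[5,2,3]
Step 9: ref 3 → HIT, frames=[5,2,3]
Step 10: ref 2 → HIT, frames=[5,2,3]
Step 11: ref 2 → HIT, frames=[5,2,3]
Step 12: ref 2 → HIT, frames=[5,2,3]
Step 13: ref 2 → HIT, frames=[5,2,3]
Step 14: ref 5 → HIT, frames=[5,2,3]
Total faults: 4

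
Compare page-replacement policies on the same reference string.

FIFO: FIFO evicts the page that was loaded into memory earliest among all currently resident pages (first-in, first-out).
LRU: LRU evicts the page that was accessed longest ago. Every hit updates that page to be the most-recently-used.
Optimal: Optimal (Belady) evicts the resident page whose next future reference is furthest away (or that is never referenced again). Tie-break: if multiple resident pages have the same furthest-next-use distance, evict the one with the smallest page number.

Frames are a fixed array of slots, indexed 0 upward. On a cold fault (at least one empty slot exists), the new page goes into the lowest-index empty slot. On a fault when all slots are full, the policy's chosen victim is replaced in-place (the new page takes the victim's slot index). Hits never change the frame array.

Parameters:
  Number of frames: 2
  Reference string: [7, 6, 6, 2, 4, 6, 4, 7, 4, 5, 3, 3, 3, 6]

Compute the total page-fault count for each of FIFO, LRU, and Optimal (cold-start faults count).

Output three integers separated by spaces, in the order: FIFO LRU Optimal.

--- FIFO ---
  step 0: ref 7 -> FAULT, frames=[7,-] (faults so far: 1)
  step 1: ref 6 -> FAULT, frames=[7,6] (faults so far: 2)
  step 2: ref 6 -> HIT, frames=[7,6] (faults so far: 2)
  step 3: ref 2 -> FAULT, evict 7, frames=[2,6] (faults so far: 3)
  step 4: ref 4 -> FAULT, evict 6, frames=[2,4] (faults so far: 4)
  step 5: ref 6 -> FAULT, evict 2, frames=[6,4] (faults so far: 5)
  step 6: ref 4 -> HIT, frames=[6,4] (faults so far: 5)
  step 7: ref 7 -> FAULT, evict 4, frames=[6,7] (faults so far: 6)
  step 8: ref 4 -> FAULT, evict 6, frames=[4,7] (faults so far: 7)
  step 9: ref 5 -> FAULT, evict 7, frames=[4,5] (faults so far: 8)
  step 10: ref 3 -> FAULT, evict 4, frames=[3,5] (faults so far: 9)
  step 11: ref 3 -> HIT, frames=[3,5] (faults so far: 9)
  step 12: ref 3 -> HIT, frames=[3,5] (faults so far: 9)
  step 13: ref 6 -> FAULT, evict 5, frames=[3,6] (faults so far: 10)
  FIFO total faults: 10
--- LRU ---
  step 0: ref 7 -> FAULT, frames=[7,-] (faults so far: 1)
  step 1: ref 6 -> FAULT, frames=[7,6] (faults so far: 2)
  step 2: ref 6 -> HIT, frames=[7,6] (faults so far: 2)
  step 3: ref 2 -> FAULT, evict 7, frames=[2,6] (faults so far: 3)
  step 4: ref 4 -> FAULT, evict 6, frames=[2,4] (faults so far: 4)
  step 5: ref 6 -> FAULT, evict 2, frames=[6,4] (faults so far: 5)
  step 6: ref 4 -> HIT, frames=[6,4] (faults so far: 5)
  step 7: ref 7 -> FAULT, evict 6, frames=[7,4] (faults so far: 6)
  step 8: ref 4 -> HIT, frames=[7,4] (faults so far: 6)
  step 9: ref 5 -> FAULT, evict 7, frames=[5,4] (faults so far: 7)
  step 10: ref 3 -> FAULT, evict 4, frames=[5,3] (faults so far: 8)
  step 11: ref 3 -> HIT, frames=[5,3] (faults so far: 8)
  step 12: ref 3 -> HIT, frames=[5,3] (faults so far: 8)
  step 13: ref 6 -> FAULT, evict 5, frames=[6,3] (faults so far: 9)
  LRU total faults: 9
--- Optimal ---
  step 0: ref 7 -> FAULT, frames=[7,-] (faults so far: 1)
  step 1: ref 6 -> FAULT, frames=[7,6] (faults so far: 2)
  step 2: ref 6 -> HIT, frames=[7,6] (faults so far: 2)
  step 3: ref 2 -> FAULT, evict 7, frames=[2,6] (faults so far: 3)
  step 4: ref 4 -> FAULT, evict 2, frames=[4,6] (faults so far: 4)
  step 5: ref 6 -> HIT, frames=[4,6] (faults so far: 4)
  step 6: ref 4 -> HIT, frames=[4,6] (faults so far: 4)
  step 7: ref 7 -> FAULT, evict 6, frames=[4,7] (faults so far: 5)
  step 8: ref 4 -> HIT, frames=[4,7] (faults so far: 5)
  step 9: ref 5 -> FAULT, evict 4, frames=[5,7] (faults so far: 6)
  step 10: ref 3 -> FAULT, evict 5, frames=[3,7] (faults so far: 7)
  step 11: ref 3 -> HIT, frames=[3,7] (faults so far: 7)
  step 12: ref 3 -> HIT, frames=[3,7] (faults so far: 7)
  step 13: ref 6 -> FAULT, evict 3, frames=[6,7] (faults so far: 8)
  Optimal total faults: 8

Answer: 10 9 8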